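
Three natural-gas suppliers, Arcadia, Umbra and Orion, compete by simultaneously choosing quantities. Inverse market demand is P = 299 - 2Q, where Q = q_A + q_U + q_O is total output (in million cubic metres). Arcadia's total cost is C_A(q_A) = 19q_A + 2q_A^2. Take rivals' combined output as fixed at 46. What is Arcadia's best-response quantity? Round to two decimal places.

23.50

With rivals' combined output fixed at 46, Arcadia's profit is π_A = (299 - 2·46 - 2q_A)q_A - (19q_A + 2q_A²) = (207 - 2q_A)q_A - (19q_A + 2q_A²).
∂π_A/∂q_A = 188 - 8q_A = 0, so q_A = 47/2.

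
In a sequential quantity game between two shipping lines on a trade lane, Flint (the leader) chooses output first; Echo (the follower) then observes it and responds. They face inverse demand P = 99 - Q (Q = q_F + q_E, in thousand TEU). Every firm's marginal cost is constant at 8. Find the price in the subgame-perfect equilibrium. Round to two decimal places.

The follower Echo best-responds to any q_F: π_E = (99 - Q)q_E - 8q_E.
Follower FOC: 91 - q_F - 2q_E = 0, so q_E(q_F) = (91 - q_F)/2.
Flint substitutes q_E(q_F) into its own profit: π_F = q_F(99 - q_F - (91 - q_F)/2) - 8q_F = (107/2 - (1/2)q_F)q_F - 8q_F.
Leader FOC: 91/2 - q_F = 0, so q_F = 91/2.
Then q_E = (91 - 91/2)/2 = 91/4.
Total output Q = 273/4, so price P = 99 - 273/4 = 123/4.

30.75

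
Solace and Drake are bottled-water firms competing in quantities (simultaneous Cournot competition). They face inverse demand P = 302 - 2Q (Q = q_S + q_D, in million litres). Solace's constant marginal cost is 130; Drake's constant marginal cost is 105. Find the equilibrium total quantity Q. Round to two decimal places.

Solace's profit: π_S = (302 - 2Q)q_S - (130q_S). Setting ∂π_S/∂q_S = 0: 172 - 4q_S - 2(q_D) = 0.
Drake's profit: π_D = (302 - 2Q)q_D - (105q_D). Setting ∂π_D/∂q_D = 0: 197 - 4q_D - 2(q_S) = 0.
So q_S = (172 - 2q_D)/4 and q_D = (197 - 2q_S)/4.
Solving the pair: q_S = 49/2, q_D = 37.
Total output Q = 49/2 + 37 = 123/2.

61.50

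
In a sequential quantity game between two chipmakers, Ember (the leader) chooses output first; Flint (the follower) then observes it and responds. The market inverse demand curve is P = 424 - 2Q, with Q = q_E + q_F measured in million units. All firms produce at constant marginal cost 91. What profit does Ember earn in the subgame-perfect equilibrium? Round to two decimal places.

6930.56

The follower Flint best-responds to any q_E: π_F = (424 - 2Q)q_F - 91q_F.
Follower FOC: 333 - 2q_E - 4q_F = 0, so q_F(q_E) = (333 - 2q_E)/4.
The leader anticipates this reaction. Substituting into P = 424 - 2Q gives P = 515/2 - q_E, so π_E = (515/2 - q_E)q_E - 91q_E.
Leader FOC: 333/2 - 2q_E = 0, so q_E = 333/4.
Then q_F = (333 - 2·(333/4))/4 = 333/8.
Price P = 424 - 2·(999/8) = 697/4.
Ember's profit: (697/4 - 91)·(333/4) = 6930.5625.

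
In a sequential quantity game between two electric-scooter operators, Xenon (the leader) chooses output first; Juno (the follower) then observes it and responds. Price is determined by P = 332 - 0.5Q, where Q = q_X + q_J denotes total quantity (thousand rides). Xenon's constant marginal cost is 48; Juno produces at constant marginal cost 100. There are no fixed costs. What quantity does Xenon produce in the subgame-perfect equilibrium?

336

Solve by backward induction. Given q_X, the follower Juno maximises π_J = (332 - (1/2)q_X - (1/2)q_J)q_J - 100q_J.
Follower FOC: 232 - (1/2)q_X - q_J = 0, so q_J(q_X) = (232 - (1/2)q_X).
Xenon substitutes q_J(q_X) into its own profit: π_X = q_X(332 - (1/2)q_X - (232 - (1/2)q_X)/2) - 48q_X = (216 - (1/4)q_X)q_X - 48q_X.
Maximising: ∂π_X/∂q_X = 168 - (1/2)q_X = 0, giving q_X = 336.
Then q_J = (232 - (1/2)·336) = 64.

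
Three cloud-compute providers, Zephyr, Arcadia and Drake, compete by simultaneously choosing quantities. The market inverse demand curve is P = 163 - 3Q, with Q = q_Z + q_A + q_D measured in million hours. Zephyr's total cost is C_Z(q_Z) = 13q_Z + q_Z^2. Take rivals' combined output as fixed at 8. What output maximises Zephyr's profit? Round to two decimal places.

With rivals' combined output fixed at 8, Zephyr's profit is π_Z = (163 - 3·8 - 3q_Z)q_Z - (13q_Z + q_Z²) = (139 - 3q_Z)q_Z - (13q_Z + q_Z²).
∂π_Z/∂q_Z = 126 - 8q_Z = 0, so q_Z = 63/4.

15.75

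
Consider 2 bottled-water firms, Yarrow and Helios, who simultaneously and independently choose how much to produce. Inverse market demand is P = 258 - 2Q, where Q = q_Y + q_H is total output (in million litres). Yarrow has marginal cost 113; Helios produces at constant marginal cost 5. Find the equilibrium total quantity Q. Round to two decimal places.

66.33

Yarrow's profit: π_Y = (258 - 2Q)q_Y - (113q_Y). Setting ∂π_Y/∂q_Y = 0: 145 - 4q_Y - 2(q_H) = 0.
Helios's first-order condition: 253 - 4q_H - 2(q_Y) = 0.
Rearranging gives the reaction functions q_Y = (145 - 2q_H)/4 and q_H = (253 - 2q_Y)/4.
Substituting one into the other gives q_Y = 37/6 and q_H = 361/6.
Total output Q = 37/6 + 361/6 = 199/3.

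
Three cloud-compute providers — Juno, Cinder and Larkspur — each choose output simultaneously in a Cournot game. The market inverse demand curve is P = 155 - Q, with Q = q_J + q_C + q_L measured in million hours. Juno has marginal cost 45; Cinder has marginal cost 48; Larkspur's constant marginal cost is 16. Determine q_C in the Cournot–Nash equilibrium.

18

Juno's profit: π_J = (155 - Q)q_J - (45q_J). Setting ∂π_J/∂q_J = 0: 110 - 2q_J - (q_C + q_L) = 0.
Cinder's profit: π_C = (155 - Q)q_C - (48q_C). Setting ∂π_C/∂q_C = 0: 107 - 2q_C - (q_J + q_L) = 0.
Larkspur's first-order condition: 139 - 2q_L - (q_J + q_C) = 0.
Adding the 3 first-order conditions: 356 − 4Q = 0, so Q = 89.
Back-substituting: q_J = (110 − 89) = 21, q_C = (107 − 89) = 18, q_L = (139 − 89) = 50.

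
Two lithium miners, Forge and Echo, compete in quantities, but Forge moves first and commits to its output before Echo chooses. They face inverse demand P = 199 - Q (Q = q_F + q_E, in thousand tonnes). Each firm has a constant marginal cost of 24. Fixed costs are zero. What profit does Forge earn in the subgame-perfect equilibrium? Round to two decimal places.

Solve by backward induction. Given q_F, the follower Echo maximises π_E = (199 - q_F - q_E)q_E - 24q_E.
Follower FOC: 175 - q_F - 2q_E = 0, so q_E(q_F) = (175 - q_F)/2.
Forge substitutes q_E(q_F) into its own profit: π_F = q_F(199 - q_F - (175 - q_F)/2) - 24q_F = (223/2 - (1/2)q_F)q_F - 24q_F.
Leader FOC: 175/2 - q_F = 0, so q_F = 175/2.
Then q_E = (175 - 175/2)/2 = 175/4.
Price P = 199 - 525/4 = 271/4.
Forge's profit: (271/4 - 24)·(175/2) = 3828.1250.

3828.13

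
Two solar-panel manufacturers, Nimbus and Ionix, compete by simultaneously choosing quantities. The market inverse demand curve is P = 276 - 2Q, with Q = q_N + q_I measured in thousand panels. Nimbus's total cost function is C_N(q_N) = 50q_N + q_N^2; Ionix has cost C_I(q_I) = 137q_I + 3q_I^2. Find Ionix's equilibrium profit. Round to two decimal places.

232.66

Nimbus's profit: π_N = (276 - 2Q)q_N - (50q_N + q_N²). Setting ∂π_N/∂q_N = 0: 226 - 6q_N - 2(q_I) = 0.
Ionix's profit: π_I = (276 - 2Q)q_I - (137q_I + 3q_I²). Setting ∂π_I/∂q_I = 0: 139 - 10q_I - 2(q_N) = 0.
So q_N = (226 - 2q_I)/6 and q_I = (139 - 2q_N)/10.
Solving the pair: q_N = 991/28, q_I = 191/28.
Price P = 276 - 2·(591/14) = 1341/7.
Ionix's profit: (1341/7)·(191/28) - 137·(191/28) - 3(191/28)² = 232.6594.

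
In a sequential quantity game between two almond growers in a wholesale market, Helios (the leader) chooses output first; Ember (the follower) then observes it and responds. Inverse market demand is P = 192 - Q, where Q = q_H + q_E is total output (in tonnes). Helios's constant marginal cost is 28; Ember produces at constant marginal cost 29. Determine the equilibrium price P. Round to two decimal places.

69.25

Solve by backward induction. Given q_H, the follower Ember maximises π_E = (192 - q_H - q_E)q_E - 29q_E.
Setting the follower's marginal profit to zero, 163 - q_H - 2q_E = 0, i.e. q_E = (163 - q_H)/2.
Helios substitutes q_E(q_H) into its own profit: π_H = q_H(192 - q_H - (163 - q_H)/2) - 28q_H = (221/2 - (1/2)q_H)q_H - 28q_H.
Maximising: ∂π_H/∂q_H = 165/2 - q_H = 0, giving q_H = 165/2.
Then q_E = (163 - 165/2)/2 = 161/4.
Total output Q = 491/4, so price P = 192 - 491/4 = 277/4.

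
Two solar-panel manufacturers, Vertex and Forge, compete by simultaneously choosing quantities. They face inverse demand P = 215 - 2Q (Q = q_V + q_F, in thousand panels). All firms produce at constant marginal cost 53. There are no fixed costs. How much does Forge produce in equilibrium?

27

Each firm earns π_i = (215 - 2Q)q_i - 53q_i.
First-order condition (treating rivals' output as given): 162 - 4q_i - 2q_j = 0.
With identical firms every q_j equals q_i, so q_j = q_i and 162 = 6q_i, giving q_i = 27.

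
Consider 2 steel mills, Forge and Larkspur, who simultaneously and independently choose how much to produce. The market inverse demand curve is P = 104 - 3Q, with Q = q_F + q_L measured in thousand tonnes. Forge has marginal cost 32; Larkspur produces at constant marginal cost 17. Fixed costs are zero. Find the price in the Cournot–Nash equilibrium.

51

Forge's profit: π_F = (104 - 3Q)q_F - (32q_F). Setting ∂π_F/∂q_F = 0: 72 - 6q_F - 3(q_L) = 0.
Larkspur's first-order condition: 87 - 6q_L - 3(q_F) = 0.
So q_F = (72 - 3q_L)/6 and q_L = (87 - 3q_F)/6.
Substituting one into the other gives q_F = 19/3 and q_L = 34/3.
Total output Q = 53/3, so price P = 104 - 3·(53/3) = 51.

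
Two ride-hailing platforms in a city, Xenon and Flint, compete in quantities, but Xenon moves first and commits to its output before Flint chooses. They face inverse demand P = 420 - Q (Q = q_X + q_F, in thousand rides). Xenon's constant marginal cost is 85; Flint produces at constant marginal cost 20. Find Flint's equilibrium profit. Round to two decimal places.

Solve by backward induction. Given q_X, the follower Flint maximises π_F = (420 - q_X - q_F)q_F - 20q_F.
Follower FOC: 400 - q_X - 2q_F = 0, so q_F(q_X) = (400 - q_X)/2.
The leader anticipates this reaction. Substituting into P = 420 - Q gives P = 220 - (1/2)q_X, so π_X = (220 - (1/2)q_X)q_X - 85q_X.
Maximising: ∂π_X/∂q_X = 135 - q_X = 0, giving q_X = 135.
Then q_F = (400 - 135)/2 = 265/2.
Price P = 420 - 535/2 = 305/2.
Flint's profit: (305/2 - 20)·(265/2) = 17556.2500.

17556.25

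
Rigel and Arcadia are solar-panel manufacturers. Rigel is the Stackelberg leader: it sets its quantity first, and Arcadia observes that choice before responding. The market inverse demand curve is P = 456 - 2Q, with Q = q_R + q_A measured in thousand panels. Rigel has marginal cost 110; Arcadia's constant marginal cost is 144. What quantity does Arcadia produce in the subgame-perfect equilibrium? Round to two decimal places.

30.50

Solve by backward induction. Given q_R, the follower Arcadia maximises π_A = (456 - 2q_R - 2q_A)q_A - 144q_A.
Follower FOC: 312 - 2q_R - 4q_A = 0, so q_A(q_R) = (312 - 2q_R)/4.
Rigel substitutes q_A(q_R) into its own profit: π_R = q_R(456 - 2q_R - (312 - 2q_R)/2) - 110q_R = (300 - q_R)q_R - 110q_R.
Maximising: ∂π_R/∂q_R = 190 - 2q_R = 0, giving q_R = 95.
Then q_A = (312 - 2·95)/4 = 61/2.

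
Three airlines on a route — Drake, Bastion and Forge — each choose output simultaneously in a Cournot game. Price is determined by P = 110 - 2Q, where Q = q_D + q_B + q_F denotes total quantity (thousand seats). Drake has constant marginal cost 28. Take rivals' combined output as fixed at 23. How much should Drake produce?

9

With rivals' combined output fixed at 23, Drake's profit is π_D = (110 - 2·23 - 2q_D)q_D - (28q_D) = (64 - 2q_D)q_D - (28q_D).
∂π_D/∂q_D = 36 - 4q_D = 0, so q_D = 9.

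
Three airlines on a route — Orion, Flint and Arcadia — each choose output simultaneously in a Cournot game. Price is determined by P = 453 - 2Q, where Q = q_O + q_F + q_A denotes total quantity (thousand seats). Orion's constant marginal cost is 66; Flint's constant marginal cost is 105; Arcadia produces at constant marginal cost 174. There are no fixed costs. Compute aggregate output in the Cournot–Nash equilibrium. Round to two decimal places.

126.75

Orion's profit: π_O = (453 - 2Q)q_O - (66q_O). Setting ∂π_O/∂q_O = 0: 387 - 4q_O - 2(q_F + q_A) = 0.
Flint's profit: π_F = (453 - 2Q)q_F - (105q_F). Setting ∂π_F/∂q_F = 0: 348 - 4q_F - 2(q_O + q_A) = 0.
Arcadia's first-order condition: 279 - 4q_A - 2(q_O + q_F) = 0.
Adding the 3 conditions: 1014 − 4Q − 4Q = 0, i.e. Q = 507/4.
Back-substituting: q_O = (387 − 507/2)/2 = 267/4, q_F = (348 − 507/2)/2 = 189/4, q_A = (279 − 507/2)/2 = 51/4.
Total output Q = 267/4 + 189/4 + 51/4 = 507/4.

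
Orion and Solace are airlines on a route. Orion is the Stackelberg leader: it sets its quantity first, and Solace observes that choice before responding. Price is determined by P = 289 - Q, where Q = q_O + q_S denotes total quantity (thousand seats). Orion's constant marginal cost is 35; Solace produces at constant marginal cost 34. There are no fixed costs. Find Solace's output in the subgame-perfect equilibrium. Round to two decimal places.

The follower Solace best-responds to any q_O: π_S = (289 - Q)q_S - 34q_S.
Setting the follower's marginal profit to zero, 255 - q_O - 2q_S = 0, i.e. q_S = (255 - q_O)/2.
The leader anticipates this reaction. Substituting into P = 289 - Q gives P = 323/2 - (1/2)q_O, so π_O = (323/2 - (1/2)q_O)q_O - 35q_O.
The leader's first-order condition 253/2 - q_O = 0 yields q_O = 253/2.
Then q_S = (255 - 253/2)/2 = 257/4.

64.25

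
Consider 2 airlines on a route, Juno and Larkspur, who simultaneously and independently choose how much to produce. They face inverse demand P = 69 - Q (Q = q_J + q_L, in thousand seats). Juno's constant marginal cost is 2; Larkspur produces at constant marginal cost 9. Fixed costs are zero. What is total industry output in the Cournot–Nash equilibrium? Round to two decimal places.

Juno's profit: π_J = (69 - Q)q_J - (2q_J). Setting ∂π_J/∂q_J = 0: 67 - 2q_J - (q_L) = 0.
Larkspur's profit: π_L = (69 - Q)q_L - (9q_L). Setting ∂π_L/∂q_L = 0: 60 - 2q_L - (q_J) = 0.
Rearranging gives the reaction functions q_J = (67 - q_L)/2 and q_L = (60 - q_J)/2.
Substituting one into the other gives q_J = 74/3 and q_L = 53/3.
Total output Q = 74/3 + 53/3 = 127/3.

42.33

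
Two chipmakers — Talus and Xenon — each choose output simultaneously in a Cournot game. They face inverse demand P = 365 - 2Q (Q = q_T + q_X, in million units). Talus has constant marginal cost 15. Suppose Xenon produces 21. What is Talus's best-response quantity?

With the rival's output fixed at 21, Talus's profit is π_T = (365 - 2·21 - 2q_T)q_T - (15q_T) = (323 - 2q_T)q_T - (15q_T).
∂π_T/∂q_T = 308 - 4q_T = 0, so q_T = 77.

77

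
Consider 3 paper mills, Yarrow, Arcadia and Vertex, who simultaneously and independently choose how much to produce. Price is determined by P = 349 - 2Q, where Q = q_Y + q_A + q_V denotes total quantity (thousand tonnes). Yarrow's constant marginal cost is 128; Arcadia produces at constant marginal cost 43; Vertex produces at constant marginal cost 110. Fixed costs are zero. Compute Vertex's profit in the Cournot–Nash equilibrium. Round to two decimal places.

1128.13

Yarrow's profit: π_Y = (349 - 2Q)q_Y - (128q_Y). Setting ∂π_Y/∂q_Y = 0: 221 - 4q_Y - 2(q_A + q_V) = 0.
Arcadia's first-order condition: 306 - 4q_A - 2(q_Y + q_V) = 0.
Vertex's first-order condition: 239 - 4q_V - 2(q_Y + q_A) = 0.
Summing all 3 equations gives 766 − 8Q = 0, hence Q = 383/4.
Back-substituting: q_Y = (221 − 383/2)/2 = 59/4, q_A = (306 − 383/2)/2 = 229/4, q_V = (239 − 383/2)/2 = 95/4.
Price P = 349 - 2·(383/4) = 315/2.
Vertex's profit: (315/2 - 110)·(95/4) = 1128.1250.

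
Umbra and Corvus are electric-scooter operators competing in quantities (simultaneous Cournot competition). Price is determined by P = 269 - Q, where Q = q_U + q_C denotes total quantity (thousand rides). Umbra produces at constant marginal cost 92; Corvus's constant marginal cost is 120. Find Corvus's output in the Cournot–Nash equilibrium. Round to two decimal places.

40.33

Umbra's profit: π_U = (269 - Q)q_U - (92q_U). Setting ∂π_U/∂q_U = 0: 177 - 2q_U - (q_C) = 0.
Corvus's first-order condition: 149 - 2q_C - (q_U) = 0.
So q_U = (177 - q_C)/2 and q_C = (149 - q_U)/2.
Solving the pair: q_U = 205/3, q_C = 121/3.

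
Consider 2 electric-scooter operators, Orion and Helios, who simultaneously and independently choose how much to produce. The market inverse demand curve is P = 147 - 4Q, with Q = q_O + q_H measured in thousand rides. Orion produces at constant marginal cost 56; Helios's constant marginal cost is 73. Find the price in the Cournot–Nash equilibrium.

Orion's profit: π_O = (147 - 4Q)q_O - (56q_O). Setting ∂π_O/∂q_O = 0: 91 - 8q_O - 4(q_H) = 0.
Helios's first-order condition: 74 - 8q_H - 4(q_O) = 0.
So q_O = (91 - 4q_H)/8 and q_H = (74 - 4q_O)/8.
Solving the pair: q_O = 9, q_H = 19/4.
Total output Q = 55/4, so price P = 147 - 4·(55/4) = 92.

92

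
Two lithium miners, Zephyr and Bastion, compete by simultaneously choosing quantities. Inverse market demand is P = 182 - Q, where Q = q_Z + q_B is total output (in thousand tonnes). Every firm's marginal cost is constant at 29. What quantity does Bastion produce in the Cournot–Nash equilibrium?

A representative firm's profit is π_i = q_i(182 - Q) - 29q_i.
Setting ∂π_i/∂q_i = 0 with rivals' quantities fixed: 153 - 2q_i - q_j = 0.
By symmetry each firm produces the same amount; substituting q_j = q_i yields q_i = 153/3 = 51.

51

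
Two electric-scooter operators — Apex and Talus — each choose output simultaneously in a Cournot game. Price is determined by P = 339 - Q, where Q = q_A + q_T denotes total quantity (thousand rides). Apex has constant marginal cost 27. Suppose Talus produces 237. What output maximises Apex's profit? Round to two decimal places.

37.50

With the rival's output fixed at 237, Apex's profit is π_A = (339 - 237 - q_A)q_A - (27q_A) = (102 - q_A)q_A - (27q_A).
∂π_A/∂q_A = 75 - 2q_A = 0, so q_A = 75/2.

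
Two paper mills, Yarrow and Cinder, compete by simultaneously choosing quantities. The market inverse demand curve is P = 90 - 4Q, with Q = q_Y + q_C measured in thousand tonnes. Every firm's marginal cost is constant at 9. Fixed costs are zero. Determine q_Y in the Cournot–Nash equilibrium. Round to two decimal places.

6.75

Each firm earns π_i = (90 - 4Q)q_i - 9q_i.
First-order condition (treating rivals' output as given): 81 - 8q_i - 4q_j = 0.
By symmetry each firm produces the same amount; substituting q_j = q_i yields q_i = 81/12 = 27/4.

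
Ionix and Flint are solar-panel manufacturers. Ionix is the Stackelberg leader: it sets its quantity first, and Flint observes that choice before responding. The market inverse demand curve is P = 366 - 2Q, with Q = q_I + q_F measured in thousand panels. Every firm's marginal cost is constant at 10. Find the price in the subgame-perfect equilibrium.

99

Solve by backward induction. Given q_I, the follower Flint maximises π_F = (366 - 2q_I - 2q_F)q_F - 10q_F.
∂π_F/∂q_F = 356 - 2q_I - 4q_F = 0 gives the reaction function q_F = (356 - 2q_I)/4.
Ionix substitutes q_F(q_I) into its own profit: π_I = q_I(366 - 2q_I - (356 - 2q_I)/2) - 10q_I = (188 - q_I)q_I - 10q_I.
The leader's first-order condition 178 - 2q_I = 0 yields q_I = 89.
Then q_F = (356 - 2·89)/4 = 89/2.
Total output Q = 267/2, so price P = 366 - 2·(267/2) = 99.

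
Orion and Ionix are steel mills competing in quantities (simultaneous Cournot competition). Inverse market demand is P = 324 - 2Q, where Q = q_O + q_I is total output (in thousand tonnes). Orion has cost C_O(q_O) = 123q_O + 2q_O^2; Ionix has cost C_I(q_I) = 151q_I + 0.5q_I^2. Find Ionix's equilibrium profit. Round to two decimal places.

Orion's profit: π_O = (324 - 2Q)q_O - (123q_O + 2q_O²). Setting ∂π_O/∂q_O = 0: 201 - 8q_O - 2(q_I) = 0.
Ionix's profit: π_I = (324 - 2Q)q_I - (151q_I + (1/2)q_I²). Setting ∂π_I/∂q_I = 0: 173 - 5q_I - 2(q_O) = 0.
So q_O = (201 - 2q_I)/8 and q_I = (173 - 2q_O)/5.
Solving the pair: q_O = 659/36, q_I = 491/18.
Price P = 324 - 2·(547/12) = 1397/6.
Ionix's profit: (1397/6)·(491/18) - 151·(491/18) - (1/2)(491/18)² = 1860.1929.

1860.19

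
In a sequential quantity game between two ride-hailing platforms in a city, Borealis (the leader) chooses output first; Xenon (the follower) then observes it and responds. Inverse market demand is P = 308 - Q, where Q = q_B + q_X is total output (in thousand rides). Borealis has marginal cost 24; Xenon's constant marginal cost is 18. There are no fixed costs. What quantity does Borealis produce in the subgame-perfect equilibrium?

139

The follower Xenon best-responds to any q_B: π_X = (308 - Q)q_X - 18q_X.
Setting the follower's marginal profit to zero, 290 - q_B - 2q_X = 0, i.e. q_X = (290 - q_B)/2.
The leader anticipates this reaction. Substituting into P = 308 - Q gives P = 163 - (1/2)q_B, so π_B = (163 - (1/2)q_B)q_B - 24q_B.
The leader's first-order condition 139 - q_B = 0 yields q_B = 139.
Then q_X = (290 - 139)/2 = 151/2.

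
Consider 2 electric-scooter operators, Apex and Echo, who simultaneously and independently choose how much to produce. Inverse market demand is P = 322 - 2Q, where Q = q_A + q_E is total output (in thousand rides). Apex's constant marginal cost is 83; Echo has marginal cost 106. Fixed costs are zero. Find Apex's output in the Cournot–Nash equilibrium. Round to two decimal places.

43.67

Apex's profit: π_A = (322 - 2Q)q_A - (83q_A). Setting ∂π_A/∂q_A = 0: 239 - 4q_A - 2(q_E) = 0.
Echo's profit: π_E = (322 - 2Q)q_E - (106q_E). Setting ∂π_E/∂q_E = 0: 216 - 4q_E - 2(q_A) = 0.
Best responses: q_A = (239 - 2q_E)/4, q_E = (216 - 2q_A)/4.
Solving the pair: q_A = 131/3, q_E = 193/6.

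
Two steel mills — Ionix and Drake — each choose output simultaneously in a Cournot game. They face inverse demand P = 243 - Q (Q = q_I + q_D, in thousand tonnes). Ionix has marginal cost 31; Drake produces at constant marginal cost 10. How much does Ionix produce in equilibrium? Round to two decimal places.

Ionix's profit: π_I = (243 - Q)q_I - (31q_I). Setting ∂π_I/∂q_I = 0: 212 - 2q_I - (q_D) = 0.
Drake's first-order condition: 233 - 2q_D - (q_I) = 0.
Best responses: q_I = (212 - q_D)/2, q_D = (233 - q_I)/2.
Substituting one into the other gives q_I = 191/3 and q_D = 254/3.

63.67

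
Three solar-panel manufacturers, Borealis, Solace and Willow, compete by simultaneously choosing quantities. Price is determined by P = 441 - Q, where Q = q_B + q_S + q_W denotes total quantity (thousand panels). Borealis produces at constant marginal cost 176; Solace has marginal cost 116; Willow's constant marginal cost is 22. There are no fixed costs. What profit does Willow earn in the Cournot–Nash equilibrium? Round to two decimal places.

27805.56

Borealis's profit: π_B = (441 - Q)q_B - (176q_B). Setting ∂π_B/∂q_B = 0: 265 - 2q_B - (q_S + q_W) = 0.
Solace's first-order condition: 325 - 2q_S - (q_B + q_W) = 0.
Willow's profit: π_W = (441 - Q)q_W - (22q_W). Setting ∂π_W/∂q_W = 0: 419 - 2q_W - (q_B + q_S) = 0.
Adding the 3 conditions: 1009 − 2Q − 2Q = 0, i.e. Q = 1009/4.
Back-substituting: q_B = (265 − 1009/4) = 51/4, q_S = (325 − 1009/4) = 291/4, q_W = (419 − 1009/4) = 667/4.
Price P = 441 - 1009/4 = 755/4.
Willow's profit: (755/4 - 22)·(667/4) = 27805.5625.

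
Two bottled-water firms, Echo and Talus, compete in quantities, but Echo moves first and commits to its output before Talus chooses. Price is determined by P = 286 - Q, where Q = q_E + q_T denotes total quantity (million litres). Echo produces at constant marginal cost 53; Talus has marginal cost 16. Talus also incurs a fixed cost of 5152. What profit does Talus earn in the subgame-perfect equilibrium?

2244

Solve by backward induction. Given q_E, the follower Talus maximises π_T = (286 - q_E - q_T)q_T - 16q_T.
Follower FOC: 270 - q_E - 2q_T = 0, so q_T(q_E) = (270 - q_E)/2.
The leader anticipates this reaction. Substituting into P = 286 - Q gives P = 151 - (1/2)q_E, so π_E = (151 - (1/2)q_E)q_E - 53q_E.
Leader FOC: 98 - q_E = 0, so q_E = 98.
Then q_T = (270 - 98)/2 = 86.
Price P = 286 - 184 = 102.
Talus's profit: (102 - 16)·86 - 5152 = 2244.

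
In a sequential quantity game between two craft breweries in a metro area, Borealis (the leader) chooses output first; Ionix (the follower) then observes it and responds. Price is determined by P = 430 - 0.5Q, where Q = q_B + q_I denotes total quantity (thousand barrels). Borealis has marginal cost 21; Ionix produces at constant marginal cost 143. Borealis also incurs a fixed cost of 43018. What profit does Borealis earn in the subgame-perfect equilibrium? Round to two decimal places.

Solve by backward induction. Given q_B, the follower Ionix maximises π_I = (430 - (1/2)q_B - (1/2)q_I)q_I - 143q_I.
Follower FOC: 287 - (1/2)q_B - q_I = 0, so q_I(q_B) = (287 - (1/2)q_B).
Borealis substitutes q_I(q_B) into its own profit: π_B = q_B(430 - (1/2)q_B - (287 - (1/2)q_B)/2) - 21q_B = (573/2 - (1/4)q_B)q_B - 21q_B.
Maximising: ∂π_B/∂q_B = 531/2 - (1/2)q_B = 0, giving q_B = 531.
Then q_I = (287 - (1/2)·531) = 43/2.
Price P = 430 - (1/2)·(1105/2) = 615/4.
Borealis's profit: (615/4 - 21)·531 - 43018 = 27472.2500.

27472.25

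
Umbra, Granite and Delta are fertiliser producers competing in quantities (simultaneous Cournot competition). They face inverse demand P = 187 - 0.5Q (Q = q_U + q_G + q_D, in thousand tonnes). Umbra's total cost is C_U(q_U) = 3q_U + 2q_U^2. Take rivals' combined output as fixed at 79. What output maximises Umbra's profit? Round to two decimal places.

28.90

With rivals' combined output fixed at 79, Umbra's profit is π_U = (187 - (1/2)·79 - (1/2)q_U)q_U - (3q_U + 2q_U²) = (295/2 - (1/2)q_U)q_U - (3q_U + 2q_U²).
∂π_U/∂q_U = 289/2 - 5q_U = 0, so q_U = 289/10.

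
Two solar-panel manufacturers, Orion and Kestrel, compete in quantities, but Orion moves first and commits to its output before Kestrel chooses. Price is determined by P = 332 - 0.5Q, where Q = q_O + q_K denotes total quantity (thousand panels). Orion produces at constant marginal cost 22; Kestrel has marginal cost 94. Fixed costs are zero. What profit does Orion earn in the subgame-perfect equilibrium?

The follower Kestrel best-responds to any q_O: π_K = (332 - 0.5Q)q_K - 94q_K.
∂π_K/∂q_K = 238 - (1/2)q_O - q_K = 0 gives the reaction function q_K = (238 - (1/2)q_O).
The leader anticipates this reaction. Substituting into P = 332 - 0.5Q gives P = 213 - (1/4)q_O, so π_O = (213 - (1/4)q_O)q_O - 22q_O.
Maximising: ∂π_O/∂q_O = 191 - (1/2)q_O = 0, giving q_O = 382.
Then q_K = (238 - (1/2)·382) = 47.
Price P = 332 - (1/2)·429 = 235/2.
Orion's profit: (235/2 - 22)·382 = 36481.

36481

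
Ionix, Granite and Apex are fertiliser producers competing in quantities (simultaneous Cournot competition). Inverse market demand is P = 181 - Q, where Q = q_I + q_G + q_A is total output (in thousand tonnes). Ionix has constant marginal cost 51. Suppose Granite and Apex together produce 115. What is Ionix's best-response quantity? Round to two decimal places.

With rivals' combined output fixed at 115, Ionix's profit is π_I = (181 - 115 - q_I)q_I - (51q_I) = (66 - q_I)q_I - (51q_I).
∂π_I/∂q_I = 15 - 2q_I = 0, so q_I = 15/2.

7.50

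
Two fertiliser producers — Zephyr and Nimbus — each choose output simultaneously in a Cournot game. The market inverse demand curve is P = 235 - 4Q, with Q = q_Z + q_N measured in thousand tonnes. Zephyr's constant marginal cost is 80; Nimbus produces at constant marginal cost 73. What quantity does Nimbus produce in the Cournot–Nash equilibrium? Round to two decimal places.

Zephyr's profit: π_Z = (235 - 4Q)q_Z - (80q_Z). Setting ∂π_Z/∂q_Z = 0: 155 - 8q_Z - 4(q_N) = 0.
Nimbus's first-order condition: 162 - 8q_N - 4(q_Z) = 0.
So q_Z = (155 - 4q_N)/8 and q_N = (162 - 4q_Z)/8.
Solving the pair: q_Z = 37/3, q_N = 169/12.

14.08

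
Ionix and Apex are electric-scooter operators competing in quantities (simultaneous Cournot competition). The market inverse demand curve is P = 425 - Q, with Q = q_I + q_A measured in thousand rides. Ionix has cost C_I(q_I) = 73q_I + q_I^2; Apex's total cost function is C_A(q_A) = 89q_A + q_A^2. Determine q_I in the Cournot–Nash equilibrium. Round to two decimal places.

Ionix's profit: π_I = (425 - Q)q_I - (73q_I + q_I²). Setting ∂π_I/∂q_I = 0: 352 - 4q_I - (q_A) = 0.
Apex's first-order condition: 336 - 4q_A - (q_I) = 0.
Rearranging gives the reaction functions q_I = (352 - q_A)/4 and q_A = (336 - q_I)/4.
Solving the pair: q_I = 1072/15, q_A = 992/15.

71.47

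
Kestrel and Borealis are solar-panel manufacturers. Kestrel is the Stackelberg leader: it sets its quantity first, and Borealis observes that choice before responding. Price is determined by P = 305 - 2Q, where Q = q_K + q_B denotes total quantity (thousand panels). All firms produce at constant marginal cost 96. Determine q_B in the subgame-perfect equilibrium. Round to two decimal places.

26.13

The follower Borealis best-responds to any q_K: π_B = (305 - 2Q)q_B - 96q_B.
Setting the follower's marginal profit to zero, 209 - 2q_K - 4q_B = 0, i.e. q_B = (209 - 2q_K)/4.
Kestrel substitutes q_B(q_K) into its own profit: π_K = q_K(305 - 2q_K - (209 - 2q_K)/2) - 96q_K = (401/2 - q_K)q_K - 96q_K.
Maximising: ∂π_K/∂q_K = 209/2 - 2q_K = 0, giving q_K = 209/4.
Then q_B = (209 - 2·(209/4))/4 = 209/8.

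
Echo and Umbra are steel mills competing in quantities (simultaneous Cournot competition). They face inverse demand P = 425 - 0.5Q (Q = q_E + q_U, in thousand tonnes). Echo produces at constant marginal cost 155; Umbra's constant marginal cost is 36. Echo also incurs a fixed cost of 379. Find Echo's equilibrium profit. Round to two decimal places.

4687.89

Echo's profit: π_E = (425 - 0.5Q)q_E - (155q_E). Setting ∂π_E/∂q_E = 0: 270 - q_E - (1/2)(q_U) = 0.
Umbra's first-order condition: 389 - q_U - (1/2)(q_E) = 0.
So q_E = (270 - (1/2)q_U) and q_U = (389 - (1/2)q_E).
Solving the pair: q_E = 302/3, q_U = 1016/3.
Price P = 425 - (1/2)·(1318/3) = 616/3.
Echo's profit: (616/3 - 155)·(302/3) - 379 = 4687.8889.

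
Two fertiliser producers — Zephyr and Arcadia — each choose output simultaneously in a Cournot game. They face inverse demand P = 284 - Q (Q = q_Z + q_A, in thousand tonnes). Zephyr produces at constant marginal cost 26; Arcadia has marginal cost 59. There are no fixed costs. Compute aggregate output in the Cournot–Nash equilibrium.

161

Zephyr's profit: π_Z = (284 - Q)q_Z - (26q_Z). Setting ∂π_Z/∂q_Z = 0: 258 - 2q_Z - (q_A) = 0.
Arcadia's profit: π_A = (284 - Q)q_A - (59q_A). Setting ∂π_A/∂q_A = 0: 225 - 2q_A - (q_Z) = 0.
So q_Z = (258 - q_A)/2 and q_A = (225 - q_Z)/2.
Substituting one into the other gives q_Z = 97 and q_A = 64.
Total output Q = 97 + 64 = 161.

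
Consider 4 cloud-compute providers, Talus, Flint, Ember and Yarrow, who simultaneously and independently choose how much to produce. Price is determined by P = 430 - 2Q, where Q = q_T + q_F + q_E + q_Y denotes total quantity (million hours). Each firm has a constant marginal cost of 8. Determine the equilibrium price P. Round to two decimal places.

92.40

Each firm earns π_i = (430 - 2Q)q_i - 8q_i.
Setting ∂π_i/∂q_i = 0 with rivals' quantities fixed: 422 - 4q_i - 2·Σ_{j≠i} q_j = 0.
With identical firms every q_j equals q_i, so Σ_{j≠i} q_j = 3q_i and 422 = 10q_i, giving q_i = 211/5.
Total output Q = 844/5, so price P = 430 - 2·(844/5) = 462/5.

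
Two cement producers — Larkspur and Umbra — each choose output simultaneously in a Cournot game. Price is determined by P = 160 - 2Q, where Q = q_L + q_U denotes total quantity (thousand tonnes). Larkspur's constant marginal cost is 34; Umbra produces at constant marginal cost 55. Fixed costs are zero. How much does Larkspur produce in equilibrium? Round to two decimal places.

Larkspur's profit: π_L = (160 - 2Q)q_L - (34q_L). Setting ∂π_L/∂q_L = 0: 126 - 4q_L - 2(q_U) = 0.
Umbra's first-order condition: 105 - 4q_U - 2(q_L) = 0.
So q_L = (126 - 2q_U)/4 and q_U = (105 - 2q_L)/4.
Solving the pair: q_L = 49/2, q_U = 14.

24.50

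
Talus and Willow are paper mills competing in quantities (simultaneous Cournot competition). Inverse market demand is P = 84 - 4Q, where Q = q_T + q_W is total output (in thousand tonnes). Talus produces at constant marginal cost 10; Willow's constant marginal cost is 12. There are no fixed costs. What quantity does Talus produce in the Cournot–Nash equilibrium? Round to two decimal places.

6.33

Talus's profit: π_T = (84 - 4Q)q_T - (10q_T). Setting ∂π_T/∂q_T = 0: 74 - 8q_T - 4(q_W) = 0.
Willow's first-order condition: 72 - 8q_W - 4(q_T) = 0.
Rearranging gives the reaction functions q_T = (74 - 4q_W)/8 and q_W = (72 - 4q_T)/8.
Substituting one into the other gives q_T = 19/3 and q_W = 35/6.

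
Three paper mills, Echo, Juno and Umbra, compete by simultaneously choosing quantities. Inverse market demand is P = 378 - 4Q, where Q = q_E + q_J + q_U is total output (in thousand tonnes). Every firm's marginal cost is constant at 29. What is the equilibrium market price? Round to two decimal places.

Each firm earns π_i = (378 - 4Q)q_i - 29q_i.
First-order condition (treating rivals' output as given): 349 - 8q_i - 4·Σ_{j≠i} q_j = 0.
With identical firms every q_j equals q_i, so Σ_{j≠i} q_j = 2q_i and 349 = 16q_i, giving q_i = 349/16.
Total output Q = 1047/16, so price P = 378 - 4·(1047/16) = 465/4.

116.25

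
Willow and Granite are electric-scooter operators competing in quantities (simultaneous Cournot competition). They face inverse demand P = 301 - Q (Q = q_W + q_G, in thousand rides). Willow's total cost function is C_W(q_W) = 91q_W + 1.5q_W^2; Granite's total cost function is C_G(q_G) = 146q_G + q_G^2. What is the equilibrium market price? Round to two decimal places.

Willow's profit: π_W = (301 - Q)q_W - (91q_W + (3/2)q_W²). Setting ∂π_W/∂q_W = 0: 210 - 5q_W - (q_G) = 0.
Granite's profit: π_G = (301 - Q)q_G - (146q_G + q_G²). Setting ∂π_G/∂q_G = 0: 155 - 4q_G - (q_W) = 0.
Rearranging gives the reaction functions q_W = (210 - q_G)/5 and q_G = (155 - q_W)/4.
Substituting one into the other gives q_W = 685/19 and q_G = 565/19.
Total output Q = 1250/19, so price P = 301 - 1250/19 = 235.2105.

235.21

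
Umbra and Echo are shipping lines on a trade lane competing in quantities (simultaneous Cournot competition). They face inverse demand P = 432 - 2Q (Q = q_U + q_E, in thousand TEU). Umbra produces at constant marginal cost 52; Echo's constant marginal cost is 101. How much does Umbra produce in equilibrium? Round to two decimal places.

Umbra's profit: π_U = (432 - 2Q)q_U - (52q_U). Setting ∂π_U/∂q_U = 0: 380 - 4q_U - 2(q_E) = 0.
Echo's profit: π_E = (432 - 2Q)q_E - (101q_E). Setting ∂π_E/∂q_E = 0: 331 - 4q_E - 2(q_U) = 0.
Best responses: q_U = (380 - 2q_E)/4, q_E = (331 - 2q_U)/4.
Solving the pair: q_U = 143/2, q_E = 47.

71.50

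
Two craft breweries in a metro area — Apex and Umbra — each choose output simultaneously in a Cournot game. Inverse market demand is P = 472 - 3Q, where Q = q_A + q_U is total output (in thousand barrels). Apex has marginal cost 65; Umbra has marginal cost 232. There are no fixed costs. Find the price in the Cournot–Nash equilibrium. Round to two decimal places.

Apex's profit: π_A = (472 - 3Q)q_A - (65q_A). Setting ∂π_A/∂q_A = 0: 407 - 6q_A - 3(q_U) = 0.
Umbra's first-order condition: 240 - 6q_U - 3(q_A) = 0.
Best responses: q_A = (407 - 3q_U)/6, q_U = (240 - 3q_A)/6.
Substituting one into the other gives q_A = 574/9 and q_U = 73/9.
Total output Q = 647/9, so price P = 472 - 3·(647/9) = 769/3.

256.33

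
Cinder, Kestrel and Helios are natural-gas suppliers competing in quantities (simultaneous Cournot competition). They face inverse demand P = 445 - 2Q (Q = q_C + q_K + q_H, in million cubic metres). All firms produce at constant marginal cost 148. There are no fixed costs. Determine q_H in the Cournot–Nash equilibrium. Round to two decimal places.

37.13

Each firm earns π_i = (445 - 2Q)q_i - 148q_i.
Setting ∂π_i/∂q_i = 0 with rivals' quantities fixed: 297 - 4q_i - 2·Σ_{j≠i} q_j = 0.
By symmetry each firm produces the same amount; substituting Σ_{j≠i} q_j = 2q_i yields q_i = 297/8.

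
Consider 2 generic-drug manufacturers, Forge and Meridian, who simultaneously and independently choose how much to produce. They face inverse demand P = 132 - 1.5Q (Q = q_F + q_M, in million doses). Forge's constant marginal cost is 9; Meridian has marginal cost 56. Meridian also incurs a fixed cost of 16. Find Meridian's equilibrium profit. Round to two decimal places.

46.30

Forge's profit: π_F = (132 - 1.5Q)q_F - (9q_F). Setting ∂π_F/∂q_F = 0: 123 - 3q_F - (3/2)(q_M) = 0.
Meridian's first-order condition: 76 - 3q_M - (3/2)(q_F) = 0.
Best responses: q_F = (123 - (3/2)q_M)/3, q_M = (76 - (3/2)q_F)/3.
Solving the pair: q_F = 340/9, q_M = 58/9.
Price P = 132 - (3/2)·(398/9) = 197/3.
Meridian's profit: (197/3 - 56)·(58/9) - 16 = 1250/27.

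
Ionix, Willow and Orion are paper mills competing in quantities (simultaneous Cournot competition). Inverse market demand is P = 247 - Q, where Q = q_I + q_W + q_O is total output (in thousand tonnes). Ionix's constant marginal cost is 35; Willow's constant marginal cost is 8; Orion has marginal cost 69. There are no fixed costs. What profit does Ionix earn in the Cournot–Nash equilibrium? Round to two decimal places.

Ionix's profit: π_I = (247 - Q)q_I - (35q_I). Setting ∂π_I/∂q_I = 0: 212 - 2q_I - (q_W + q_O) = 0.
Willow's first-order condition: 239 - 2q_W - (q_I + q_O) = 0.
Orion's first-order condition: 178 - 2q_O - (q_I + q_W) = 0.
Adding the 3 first-order conditions: 629 − 4Q = 0, so Q = 629/4.
Back-substituting: q_I = (212 − 629/4) = 219/4, q_W = (239 − 629/4) = 327/4, q_O = (178 − 629/4) = 83/4.
Price P = 247 - 629/4 = 359/4.
Ionix's profit: (359/4 - 35)·(219/4) = 2997.5625.

2997.56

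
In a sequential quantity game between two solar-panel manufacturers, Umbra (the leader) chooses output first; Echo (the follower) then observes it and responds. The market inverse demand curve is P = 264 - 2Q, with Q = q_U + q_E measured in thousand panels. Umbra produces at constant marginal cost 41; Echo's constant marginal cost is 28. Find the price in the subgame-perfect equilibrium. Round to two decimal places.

Solve by backward induction. Given q_U, the follower Echo maximises π_E = (264 - 2q_U - 2q_E)q_E - 28q_E.
Setting the follower's marginal profit to zero, 236 - 2q_U - 4q_E = 0, i.e. q_E = (236 - 2q_U)/4.
Umbra substitutes q_E(q_U) into its own profit: π_U = q_U(264 - 2q_U - (236 - 2q_U)/2) - 41q_U = (146 - q_U)q_U - 41q_U.
The leader's first-order condition 105 - 2q_U = 0 yields q_U = 105/2.
Then q_E = (236 - 2·(105/2))/4 = 131/4.
Total output Q = 341/4, so price P = 264 - 2·(341/4) = 187/2.

93.50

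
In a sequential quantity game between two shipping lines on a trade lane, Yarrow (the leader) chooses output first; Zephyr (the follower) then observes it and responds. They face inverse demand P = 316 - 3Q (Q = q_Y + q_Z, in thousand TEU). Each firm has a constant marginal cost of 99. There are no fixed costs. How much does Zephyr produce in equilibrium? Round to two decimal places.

18.08

The follower Zephyr best-responds to any q_Y: π_Z = (316 - 3Q)q_Z - 99q_Z.
Follower FOC: 217 - 3q_Y - 6q_Z = 0, so q_Z(q_Y) = (217 - 3q_Y)/6.
Yarrow substitutes q_Z(q_Y) into its own profit: π_Y = q_Y(316 - 3q_Y - (217 - 3q_Y)/2) - 99q_Y = (415/2 - (3/2)q_Y)q_Y - 99q_Y.
Leader FOC: 217/2 - 3q_Y = 0, so q_Y = 217/6.
Then q_Z = (217 - 3·(217/6))/6 = 217/12.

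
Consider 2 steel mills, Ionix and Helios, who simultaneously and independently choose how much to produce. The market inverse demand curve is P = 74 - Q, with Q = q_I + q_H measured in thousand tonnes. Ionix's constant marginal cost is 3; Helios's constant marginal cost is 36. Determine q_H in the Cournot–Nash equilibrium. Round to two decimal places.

1.67

Ionix's profit: π_I = (74 - Q)q_I - (3q_I). Setting ∂π_I/∂q_I = 0: 71 - 2q_I - (q_H) = 0.
Helios's first-order condition: 38 - 2q_H - (q_I) = 0.
So q_I = (71 - q_H)/2 and q_H = (38 - q_I)/2.
Solving the pair: q_I = 104/3, q_H = 5/3.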